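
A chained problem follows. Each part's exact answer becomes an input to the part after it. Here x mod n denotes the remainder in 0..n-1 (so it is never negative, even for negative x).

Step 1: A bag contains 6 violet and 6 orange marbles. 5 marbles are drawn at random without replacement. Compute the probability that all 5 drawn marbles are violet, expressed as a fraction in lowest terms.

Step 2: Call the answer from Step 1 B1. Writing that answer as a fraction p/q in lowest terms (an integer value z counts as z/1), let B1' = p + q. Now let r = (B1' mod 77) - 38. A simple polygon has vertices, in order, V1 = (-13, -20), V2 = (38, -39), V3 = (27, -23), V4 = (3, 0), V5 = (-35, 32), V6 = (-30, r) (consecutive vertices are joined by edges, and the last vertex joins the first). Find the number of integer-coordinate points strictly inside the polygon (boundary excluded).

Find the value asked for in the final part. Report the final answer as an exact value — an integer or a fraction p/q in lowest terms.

1385

Step 1: total draws C(12,5) = 792; favorable C(6,5) = 6; P = 1/132; answer 1/132
Step 2: B1 = 1/132; threaded value p + q = 133; r = 18; cross terms: (-13*-39 - 38*-20)=1267, (38*-23 - 27*-39)=179, (27*0 - 3*-23)=69, (3*32 - -35*0)=96, (-35*18 - -30*32)=330, (-30*-20 - -13*18)=834; twice the area = |2775| = 2775; area = 2775/2; boundary points = 1 + 1 + 1 + 2 + 1 + 1 = 7; strictly interior points = area - boundary/2 + 1 = 1385; answer 1385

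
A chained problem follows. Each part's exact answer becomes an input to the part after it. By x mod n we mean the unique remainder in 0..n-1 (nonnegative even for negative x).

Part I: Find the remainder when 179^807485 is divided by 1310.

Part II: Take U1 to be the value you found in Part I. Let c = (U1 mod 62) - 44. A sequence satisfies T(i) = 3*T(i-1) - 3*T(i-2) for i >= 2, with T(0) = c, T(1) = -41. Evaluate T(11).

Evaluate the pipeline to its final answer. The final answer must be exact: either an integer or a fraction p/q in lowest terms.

Part I: squarings mod 1310: 179^1=179, 179^2=601, 179^4=951, 179^8=501, 179^16=791, 179^32=811, 179^64=101, 179^128=1031, 179^256=551, 179^512=991, 179^1024=891, 179^2048=21, 179^4096=441, 179^8192=601, 179^16384=951, 179^32768=501, 179^65536=791, 179^131072=811, 179^262144=101, 179^524288=1031; 179^807485 = 179^1 * 179^4 * 179^8 * 179^16 * 179^32 * 179^512 * 179^4096 * 179^16384 * 179^262144 * 179^524288 = 969 (mod 1310); answer 969
Part II: U1 = 969; c = -5; T(2) = 3*(-41) - 3*(-5) = -108; iterating: T(2)=-108, T(3)=-201, T(4)=-279, T(5)=-234, T(6)=135, T(7)=1107, T(8)=2916, T(9)=5427, T(10)=7533, T(11)=6318; answer 6318

6318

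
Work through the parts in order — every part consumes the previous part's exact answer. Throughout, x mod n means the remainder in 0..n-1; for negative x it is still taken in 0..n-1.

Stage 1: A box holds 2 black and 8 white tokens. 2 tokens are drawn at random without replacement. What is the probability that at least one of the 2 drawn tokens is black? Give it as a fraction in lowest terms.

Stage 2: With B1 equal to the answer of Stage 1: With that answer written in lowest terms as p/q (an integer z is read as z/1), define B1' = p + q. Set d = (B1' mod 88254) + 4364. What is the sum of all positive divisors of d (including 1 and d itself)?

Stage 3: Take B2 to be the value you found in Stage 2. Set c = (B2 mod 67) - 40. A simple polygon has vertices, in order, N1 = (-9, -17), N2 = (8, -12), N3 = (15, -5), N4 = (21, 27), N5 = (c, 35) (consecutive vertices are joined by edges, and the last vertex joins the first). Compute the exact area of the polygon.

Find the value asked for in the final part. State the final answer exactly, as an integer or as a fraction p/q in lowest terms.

Stage 1: total draws C(10,2) = 45; complement C(8,2) = 28; favorable 45 - 28 = 17; P = 17/45; answer 17/45
Stage 2: B1 = 17/45; threaded value p + q = 62; d = 4426; 4426 = 2 * 2213; sigma = (1 + 2) * (1 + 2213) = 3 * 2214 = 6642; answer 6642
Stage 3: B2 = 6642; c = -31; cross terms: (-9*-12 - 8*-17)=244, (8*-5 - 15*-12)=140, (15*27 - 21*-5)=510, (21*35 - -31*27)=1572, (-31*-17 - -9*35)=842; twice the area = |3308| = 3308; area = 1654; answer 1654

1654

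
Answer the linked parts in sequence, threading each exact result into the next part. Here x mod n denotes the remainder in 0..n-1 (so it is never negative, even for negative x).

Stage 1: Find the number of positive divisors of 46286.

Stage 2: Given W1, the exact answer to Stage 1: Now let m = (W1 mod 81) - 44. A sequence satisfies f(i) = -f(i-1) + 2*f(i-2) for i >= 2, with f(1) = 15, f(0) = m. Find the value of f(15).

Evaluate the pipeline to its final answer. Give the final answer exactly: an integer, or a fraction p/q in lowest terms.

600725

Stage 1: 46286 = 2 * 23143; number of divisors = (1+1) * (1+1) = 4; answer 4
Stage 2: W1 = 4; m = -40; f(2) = -1*(15) + 2*(-40) = -95; iterating: f(2)=-95, f(3)=125, f(4)=-315, f(5)=565, f(6)=-1195, f(7)=2325, f(8)=-4715, f(9)=9365, f(10)=-18795, f(11)=37525, f(12)=-75115, f(13)=150165, f(14)=-300395, f(15)=600725; answer 600725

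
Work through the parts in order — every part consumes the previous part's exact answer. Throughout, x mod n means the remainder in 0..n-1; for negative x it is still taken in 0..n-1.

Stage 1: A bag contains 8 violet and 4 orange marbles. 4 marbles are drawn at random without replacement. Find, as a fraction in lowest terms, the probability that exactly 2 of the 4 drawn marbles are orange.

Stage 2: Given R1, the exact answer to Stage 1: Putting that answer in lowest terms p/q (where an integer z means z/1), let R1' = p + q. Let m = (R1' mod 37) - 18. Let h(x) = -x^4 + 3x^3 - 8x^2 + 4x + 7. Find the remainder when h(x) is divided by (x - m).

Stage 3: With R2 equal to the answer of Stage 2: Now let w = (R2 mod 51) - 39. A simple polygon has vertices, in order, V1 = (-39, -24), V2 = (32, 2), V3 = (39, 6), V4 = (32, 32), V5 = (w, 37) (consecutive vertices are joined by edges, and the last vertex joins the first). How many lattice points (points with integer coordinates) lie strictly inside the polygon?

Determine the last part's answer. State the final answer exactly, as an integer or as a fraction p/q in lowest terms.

2718

Stage 1: total draws C(12,4) = 495; favorable C(4,2)*C(8,2) = 168; P = 56/165; answer 56/165
Stage 2: R1 = 56/165; threaded value p + q = 221; m = 18; remainder = value at the root: -1*(18)^4 + 3*(18)^3 - 8*(18)^2 + 4*(18)^1 + 7 = (-104976) + (17496) + (-2592) + (72) + (7) = -89993; answer -89993
Stage 3: R2 = -89993; w = -17; cross terms: (-39*2 - 32*-24)=690, (32*6 - 39*2)=114, (39*32 - 32*6)=1056, (32*37 - -17*32)=1728, (-17*-24 - -39*37)=1851; twice the area = |5439| = 5439; area = 5439/2; boundary points = 1 + 1 + 1 + 1 + 1 = 5; strictly interior points = area - boundary/2 + 1 = 2718; answer 2718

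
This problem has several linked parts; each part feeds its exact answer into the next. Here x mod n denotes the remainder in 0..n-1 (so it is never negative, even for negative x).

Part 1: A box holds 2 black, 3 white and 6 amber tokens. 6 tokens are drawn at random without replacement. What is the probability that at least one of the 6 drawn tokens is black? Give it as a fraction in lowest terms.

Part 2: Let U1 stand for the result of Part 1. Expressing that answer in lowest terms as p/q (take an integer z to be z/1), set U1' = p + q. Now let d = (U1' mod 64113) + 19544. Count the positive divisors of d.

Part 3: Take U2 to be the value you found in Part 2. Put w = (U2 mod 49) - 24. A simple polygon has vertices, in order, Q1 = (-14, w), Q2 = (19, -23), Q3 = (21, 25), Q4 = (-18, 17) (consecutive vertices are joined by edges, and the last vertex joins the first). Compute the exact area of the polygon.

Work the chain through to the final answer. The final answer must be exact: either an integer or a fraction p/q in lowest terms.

Part 1: total draws C(11,6) = 462; complement C(9,6) = 84; favorable 462 - 84 = 378; P = 9/11; answer 9/11
Part 2: U1 = 9/11; threaded value p + q = 20; d = 19564; 19564 = 2^2 * 67 * 73; number of divisors = (2+1) * (1+1) * (1+1) = 12; answer 12
Part 3: U2 = 12; w = -12; cross terms: (-14*-23 - 19*-12)=550, (19*25 - 21*-23)=958, (21*17 - -18*25)=807, (-18*-12 - -14*17)=454; twice the area = |2769| = 2769; area = 2769/2; answer 2769/2

2769/2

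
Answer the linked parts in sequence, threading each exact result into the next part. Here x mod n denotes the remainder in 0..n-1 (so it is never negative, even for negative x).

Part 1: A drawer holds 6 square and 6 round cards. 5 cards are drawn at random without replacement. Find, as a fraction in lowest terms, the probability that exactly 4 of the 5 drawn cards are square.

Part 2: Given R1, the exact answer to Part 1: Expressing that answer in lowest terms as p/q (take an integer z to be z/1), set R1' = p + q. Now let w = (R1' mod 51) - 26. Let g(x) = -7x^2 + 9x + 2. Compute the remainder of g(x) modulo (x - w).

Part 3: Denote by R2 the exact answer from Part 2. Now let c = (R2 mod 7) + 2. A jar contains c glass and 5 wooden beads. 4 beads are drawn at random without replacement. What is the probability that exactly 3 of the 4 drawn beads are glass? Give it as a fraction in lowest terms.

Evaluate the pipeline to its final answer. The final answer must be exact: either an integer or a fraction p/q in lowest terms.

Part 1: total draws C(12,5) = 792; favorable C(6,4)*C(6,1) = 90; P = 5/44; answer 5/44
Part 2: R1 = 5/44; threaded value p + q = 49; w = 23; remainder = value at the root: -7*(23)^2 + 9*(23)^1 + 2 = (-3703) + (207) + (2) = -3494; answer -3494
Part 3: R2 = -3494; c = 8; total draws C(13,4) = 715; favorable C(8,3)*C(5,1) = 280; P = 56/143; answer 56/143

56/143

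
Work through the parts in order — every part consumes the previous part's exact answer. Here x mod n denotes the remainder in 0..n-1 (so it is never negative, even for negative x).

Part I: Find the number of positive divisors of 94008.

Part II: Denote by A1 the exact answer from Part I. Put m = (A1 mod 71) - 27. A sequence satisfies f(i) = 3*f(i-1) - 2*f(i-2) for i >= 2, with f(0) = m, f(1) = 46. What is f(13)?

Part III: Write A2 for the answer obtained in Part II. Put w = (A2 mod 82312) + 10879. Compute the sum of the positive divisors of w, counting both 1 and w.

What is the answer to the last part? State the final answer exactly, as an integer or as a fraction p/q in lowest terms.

Part I: 94008 = 2^3 * 3 * 3917; number of divisors = (3+1) * (1+1) * (1+1) = 16; answer 16
Part II: A1 = 16; m = -11; f(2) = 3*(46) - 2*(-11) = 160; iterating: f(2)=160, f(3)=388, f(4)=844, f(5)=1756, f(6)=3580, f(7)=7228, f(8)=14524, f(9)=29116, f(10)=58300, f(11)=116668, f(12)=233404, f(13)=466876; answer 466876
Part III: A2 = 466876; w = 66195; 66195 = 3^2 * 5 * 1471; sigma = (1 + 3 + 9) * (1 + 5) * (1 + 1471) = 13 * 6 * 1472 = 114816; answer 114816

114816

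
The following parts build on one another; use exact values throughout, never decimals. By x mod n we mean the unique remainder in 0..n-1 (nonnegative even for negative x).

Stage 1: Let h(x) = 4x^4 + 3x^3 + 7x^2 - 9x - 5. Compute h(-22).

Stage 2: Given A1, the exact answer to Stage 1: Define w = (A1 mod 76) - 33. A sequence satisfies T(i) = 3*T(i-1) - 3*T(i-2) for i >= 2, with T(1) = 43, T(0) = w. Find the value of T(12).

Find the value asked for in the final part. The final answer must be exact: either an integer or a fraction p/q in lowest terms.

Stage 1: 4*(-22)^4 + 3*(-22)^3 + 7*(-22)^2 - 9*(-22)^1 - 5 = (937024) + (-31944) + (3388) + (198) + (-5) = 908661; answer 908661
Stage 2: A1 = 908661; w = -28; T(2) = 3*(43) - 3*(-28) = 213; iterating: T(2)=213, T(3)=510, T(4)=891, T(5)=1143, T(6)=756, T(7)=-1161, T(8)=-5751, T(9)=-13770, T(10)=-24057, T(11)=-30861, T(12)=-20412; answer -20412

-20412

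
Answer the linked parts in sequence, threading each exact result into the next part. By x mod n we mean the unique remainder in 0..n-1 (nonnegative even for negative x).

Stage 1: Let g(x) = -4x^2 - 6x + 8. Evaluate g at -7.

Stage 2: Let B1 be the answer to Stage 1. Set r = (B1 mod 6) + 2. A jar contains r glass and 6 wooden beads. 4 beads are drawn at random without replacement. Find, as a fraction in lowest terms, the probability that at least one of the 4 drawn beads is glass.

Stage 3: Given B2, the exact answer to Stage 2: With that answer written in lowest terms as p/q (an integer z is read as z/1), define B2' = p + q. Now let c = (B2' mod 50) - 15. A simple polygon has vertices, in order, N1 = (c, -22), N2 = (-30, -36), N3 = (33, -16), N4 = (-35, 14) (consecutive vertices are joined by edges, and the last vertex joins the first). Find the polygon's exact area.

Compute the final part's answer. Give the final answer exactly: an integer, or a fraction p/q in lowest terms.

840

Stage 1: -4*(-7)^2 - 6*(-7)^1 + 8 = (-196) + (42) + (8) = -146; answer -146
Stage 2: B1 = -146; r = 6; total draws C(12,4) = 495; complement C(6,4) = 15; favorable 495 - 15 = 480; P = 32/33; answer 32/33
Stage 3: B2 = 32/33; threaded value p + q = 65; c = 0; cross terms: (0*-36 - -30*-22)=-660, (-30*-16 - 33*-36)=1668, (33*14 - -35*-16)=-98, (-35*-22 - 0*14)=770; twice the area = |1680| = 1680; area = 840; answer 840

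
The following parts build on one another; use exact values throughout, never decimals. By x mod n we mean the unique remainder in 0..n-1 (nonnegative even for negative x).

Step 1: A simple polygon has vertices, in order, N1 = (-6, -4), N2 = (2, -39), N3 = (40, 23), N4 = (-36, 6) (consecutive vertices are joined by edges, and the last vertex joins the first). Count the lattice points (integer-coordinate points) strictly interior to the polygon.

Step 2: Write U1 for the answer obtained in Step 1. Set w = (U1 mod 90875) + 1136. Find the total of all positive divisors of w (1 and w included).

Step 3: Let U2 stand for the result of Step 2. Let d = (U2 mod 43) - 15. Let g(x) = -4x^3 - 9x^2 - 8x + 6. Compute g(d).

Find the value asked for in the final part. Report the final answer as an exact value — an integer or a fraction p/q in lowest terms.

Step 1: cross terms: (-6*-39 - 2*-4)=242, (2*23 - 40*-39)=1606, (40*6 - -36*23)=1068, (-36*-4 - -6*6)=180; twice the area = |3096| = 3096; area = 1548; boundary points = 1 + 2 + 1 + 10 = 14; strictly interior points = area - boundary/2 + 1 = 1542; answer 1542
Step 2: U1 = 1542; w = 2678; 2678 = 2 * 13 * 103; sigma = (1 + 2) * (1 + 13) * (1 + 103) = 3 * 14 * 104 = 4368; answer 4368
Step 3: U2 = 4368; d = 10; -4*(10)^3 - 9*(10)^2 - 8*(10)^1 + 6 = (-4000) + (-900) + (-80) + (6) = -4974; answer -4974

-4974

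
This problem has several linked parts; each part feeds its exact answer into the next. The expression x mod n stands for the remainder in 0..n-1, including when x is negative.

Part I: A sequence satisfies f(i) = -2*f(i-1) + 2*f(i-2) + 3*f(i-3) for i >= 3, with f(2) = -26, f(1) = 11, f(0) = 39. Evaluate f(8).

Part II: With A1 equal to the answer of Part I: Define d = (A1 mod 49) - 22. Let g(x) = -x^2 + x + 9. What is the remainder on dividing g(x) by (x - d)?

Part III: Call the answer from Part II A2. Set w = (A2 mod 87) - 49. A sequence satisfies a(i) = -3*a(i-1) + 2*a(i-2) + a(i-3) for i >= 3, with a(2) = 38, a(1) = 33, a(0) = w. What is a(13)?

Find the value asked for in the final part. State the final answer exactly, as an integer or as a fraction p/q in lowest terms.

Part I: f(3) = -2*(-26) + 2*(11) + 3*(39) = 191; iterating: f(3)=191, f(4)=-401, f(5)=1106, f(6)=-2441, f(7)=5891, f(8)=-13346; answer -13346
Part II: A1 = -13346; d = 9; remainder = value at the root: -1*(9)^2 + 1*(9)^1 + 9 = (-81) + (9) + (9) = -63; answer -63
Part III: A2 = -63; w = -25; a(3) = -3*(38) + 2*(33) + 1*(-25) = -73; iterating: a(3)=-73, a(4)=328, a(5)=-1092, a(6)=3859, a(7)=-13433, a(8)=46925, a(9)=-163782, a(10)=571763, a(11)=-1995928, a(12)=6967528, a(13)=-24322677; answer -24322677

-24322677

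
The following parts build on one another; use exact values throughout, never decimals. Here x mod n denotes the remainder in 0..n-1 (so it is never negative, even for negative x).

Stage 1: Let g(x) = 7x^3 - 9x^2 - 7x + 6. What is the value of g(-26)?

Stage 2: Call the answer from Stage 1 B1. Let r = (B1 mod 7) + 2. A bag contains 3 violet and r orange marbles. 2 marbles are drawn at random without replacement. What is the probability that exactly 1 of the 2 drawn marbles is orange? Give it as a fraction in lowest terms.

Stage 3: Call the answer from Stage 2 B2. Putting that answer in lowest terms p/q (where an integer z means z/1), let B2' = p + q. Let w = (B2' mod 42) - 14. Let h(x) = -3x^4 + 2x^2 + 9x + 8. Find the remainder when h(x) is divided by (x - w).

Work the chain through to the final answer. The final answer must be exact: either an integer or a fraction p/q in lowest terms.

-12080

Stage 1: 7*(-26)^3 - 9*(-26)^2 - 7*(-26)^1 + 6 = (-123032) + (-6084) + (182) + (6) = -128928; answer -128928
Stage 2: B1 = -128928; r = 7; total draws C(10,2) = 45; favorable C(7,1)*C(3,1) = 21; P = 7/15; answer 7/15
Stage 3: B2 = 7/15; threaded value p + q = 22; w = 8; remainder = value at the root: -3*(8)^4 + 2*(8)^2 + 9*(8)^1 + 8 = (-12288) + (128) + (72) + (8) = -12080; answer -12080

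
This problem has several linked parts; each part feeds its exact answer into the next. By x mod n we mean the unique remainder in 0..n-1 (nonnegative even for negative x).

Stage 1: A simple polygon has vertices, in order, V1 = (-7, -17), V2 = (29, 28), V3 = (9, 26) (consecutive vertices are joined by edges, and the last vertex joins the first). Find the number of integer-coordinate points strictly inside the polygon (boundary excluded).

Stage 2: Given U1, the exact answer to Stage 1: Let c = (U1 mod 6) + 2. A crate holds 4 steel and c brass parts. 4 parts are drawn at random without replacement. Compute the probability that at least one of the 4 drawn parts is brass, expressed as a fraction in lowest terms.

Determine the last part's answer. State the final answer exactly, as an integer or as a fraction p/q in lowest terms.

34/35

Stage 1: cross terms: (-7*28 - 29*-17)=297, (29*26 - 9*28)=502, (9*-17 - -7*26)=29; twice the area = |828| = 828; area = 414; boundary points = 9 + 2 + 1 = 12; strictly interior points = area - boundary/2 + 1 = 409; answer 409
Stage 2: U1 = 409; c = 3; total draws C(7,4) = 35; complement C(4,4) = 1; favorable 35 - 1 = 34; P = 34/35; answer 34/35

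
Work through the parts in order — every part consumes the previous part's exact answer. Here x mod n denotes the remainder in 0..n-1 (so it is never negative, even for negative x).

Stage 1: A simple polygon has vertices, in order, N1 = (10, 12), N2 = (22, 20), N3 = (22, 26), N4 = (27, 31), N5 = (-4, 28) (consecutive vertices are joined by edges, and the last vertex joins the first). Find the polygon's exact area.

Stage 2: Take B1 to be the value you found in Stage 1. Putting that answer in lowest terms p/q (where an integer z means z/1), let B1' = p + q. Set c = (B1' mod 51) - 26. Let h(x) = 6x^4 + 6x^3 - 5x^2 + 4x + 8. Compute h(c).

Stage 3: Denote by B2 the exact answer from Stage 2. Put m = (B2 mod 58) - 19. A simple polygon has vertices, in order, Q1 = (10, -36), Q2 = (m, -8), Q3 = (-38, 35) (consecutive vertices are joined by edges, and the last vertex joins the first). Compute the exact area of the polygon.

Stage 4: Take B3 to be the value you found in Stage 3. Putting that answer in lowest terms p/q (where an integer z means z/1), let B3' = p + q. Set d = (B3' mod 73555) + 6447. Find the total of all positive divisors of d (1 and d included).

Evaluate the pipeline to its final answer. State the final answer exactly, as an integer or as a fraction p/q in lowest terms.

Stage 1: cross terms: (10*20 - 22*12)=-64, (22*26 - 22*20)=132, (22*31 - 27*26)=-20, (27*28 - -4*31)=880, (-4*12 - 10*28)=-328; twice the area = |600| = 600; area = 300; answer 300
Stage 2: B1 = 300; threaded value p + q = 301; c = 20; 6*(20)^4 + 6*(20)^3 - 5*(20)^2 + 4*(20)^1 + 8 = (960000) + (48000) + (-2000) + (80) + (8) = 1006088; answer 1006088
Stage 3: B2 = 1006088; m = 1; cross terms: (10*-8 - 1*-36)=-44, (1*35 - -38*-8)=-269, (-38*-36 - 10*35)=1018; twice the area = |705| = 705; area = 705/2; answer 705/2
Stage 4: B3 = 705/2; threaded value p + q = 707; d = 7154; 7154 = 2 * 7^2 * 73; sigma = (1 + 2) * (1 + 7 + 49) * (1 + 73) = 3 * 57 * 74 = 12654; answer 12654

12654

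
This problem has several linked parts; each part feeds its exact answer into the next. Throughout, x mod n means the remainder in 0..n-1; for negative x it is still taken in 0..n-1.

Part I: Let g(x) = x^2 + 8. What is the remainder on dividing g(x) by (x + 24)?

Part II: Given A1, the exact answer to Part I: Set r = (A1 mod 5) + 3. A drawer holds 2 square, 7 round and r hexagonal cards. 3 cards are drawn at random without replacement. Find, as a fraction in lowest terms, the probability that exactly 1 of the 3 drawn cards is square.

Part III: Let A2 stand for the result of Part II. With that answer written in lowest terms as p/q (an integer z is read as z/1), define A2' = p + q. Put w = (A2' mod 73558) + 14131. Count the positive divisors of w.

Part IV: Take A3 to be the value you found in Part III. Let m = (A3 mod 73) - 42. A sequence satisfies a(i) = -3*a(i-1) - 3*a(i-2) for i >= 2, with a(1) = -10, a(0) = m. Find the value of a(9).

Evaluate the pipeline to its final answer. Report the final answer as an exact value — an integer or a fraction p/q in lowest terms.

Part I: remainder = value at the root: 1*(-24)^2 + 8 = (576) + (8) = 584; answer 584
Part II: A1 = 584; r = 7; total draws C(16,3) = 560; favorable C(2,1)*C(14,2) = 182; P = 13/40; answer 13/40
Part III: A2 = 13/40; threaded value p + q = 53; w = 14184; 14184 = 2^3 * 3^2 * 197; number of divisors = (3+1) * (2+1) * (1+1) = 24; answer 24
Part IV: A3 = 24; m = -18; a(2) = -3*(-10) - 3*(-18) = 84; iterating: a(2)=84, a(3)=-222, a(4)=414, a(5)=-576, a(6)=486, a(7)=270, a(8)=-2268, a(9)=5994; answer 5994

5994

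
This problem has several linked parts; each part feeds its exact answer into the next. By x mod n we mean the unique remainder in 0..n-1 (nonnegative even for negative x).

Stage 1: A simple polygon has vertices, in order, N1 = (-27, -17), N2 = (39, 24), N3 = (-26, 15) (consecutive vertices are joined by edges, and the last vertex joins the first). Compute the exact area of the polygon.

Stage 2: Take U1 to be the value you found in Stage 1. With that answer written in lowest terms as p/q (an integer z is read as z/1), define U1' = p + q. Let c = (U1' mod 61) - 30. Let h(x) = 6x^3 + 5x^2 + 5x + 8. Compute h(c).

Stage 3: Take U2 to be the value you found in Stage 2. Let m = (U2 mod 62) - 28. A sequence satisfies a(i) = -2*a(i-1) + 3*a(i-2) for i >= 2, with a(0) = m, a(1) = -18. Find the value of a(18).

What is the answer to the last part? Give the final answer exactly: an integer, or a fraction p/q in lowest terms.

Stage 1: cross terms: (-27*24 - 39*-17)=15, (39*15 - -26*24)=1209, (-26*-17 - -27*15)=847; twice the area = |2071| = 2071; area = 2071/2; answer 2071/2
Stage 2: U1 = 2071/2; threaded value p + q = 2073; c = 30; 6*(30)^3 + 5*(30)^2 + 5*(30)^1 + 8 = (162000) + (4500) + (150) + (8) = 166658; answer 166658
Stage 3: U2 = 166658; m = -26; a(2) = -2*(-18) + 3*(-26) = -42; iterating: a(2)=-42, a(3)=30, a(4)=-186, a(5)=462, a(6)=-1482, a(7)=4350, a(8)=-13146, a(9)=39342, a(10)=-118122, a(11)=354270, a(12)=-1062906, a(13)=3188622, a(14)=-9565962, a(15)=28697790, a(16)=-86093466, a(17)=258280302, a(18)=-774841002; answer -774841002

-774841002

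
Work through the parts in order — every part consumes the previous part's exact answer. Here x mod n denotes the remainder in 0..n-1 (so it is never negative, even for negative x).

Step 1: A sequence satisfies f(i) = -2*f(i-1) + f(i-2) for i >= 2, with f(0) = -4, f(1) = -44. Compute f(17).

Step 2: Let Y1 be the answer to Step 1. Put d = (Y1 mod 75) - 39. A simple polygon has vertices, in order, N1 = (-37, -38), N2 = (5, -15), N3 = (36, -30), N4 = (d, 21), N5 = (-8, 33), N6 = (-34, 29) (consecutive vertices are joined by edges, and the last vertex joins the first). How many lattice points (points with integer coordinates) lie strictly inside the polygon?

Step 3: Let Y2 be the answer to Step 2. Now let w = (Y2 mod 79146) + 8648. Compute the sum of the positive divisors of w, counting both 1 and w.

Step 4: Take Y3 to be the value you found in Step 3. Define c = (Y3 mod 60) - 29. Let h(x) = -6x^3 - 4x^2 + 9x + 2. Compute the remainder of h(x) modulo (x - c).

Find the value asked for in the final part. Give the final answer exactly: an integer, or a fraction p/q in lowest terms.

-2189

Step 1: f(2) = -2*(-44) + 1*(-4) = 84; iterating: f(2)=84, f(3)=-212, f(4)=508, f(5)=-1228, f(6)=2964, f(7)=-7156, f(8)=17276, f(9)=-41708, f(10)=100692, f(11)=-243092, f(12)=586876, f(13)=-1416844, f(14)=3420564, f(15)=-8257972, f(16)=19936508, f(17)=-48130988; answer -48130988
Step 2: Y1 = -48130988; d = -2; cross terms: (-37*-15 - 5*-38)=745, (5*-30 - 36*-15)=390, (36*21 - -2*-30)=696, (-2*33 - -8*21)=102, (-8*29 - -34*33)=890, (-34*-38 - -37*29)=2365; twice the area = |5188| = 5188; area = 2594; boundary points = 1 + 1 + 1 + 6 + 2 + 1 = 12; strictly interior points = area - boundary/2 + 1 = 2589; answer 2589
Step 3: Y2 = 2589; w = 11237; 11237 = 17 * 661; sigma = (1 + 17) * (1 + 661) = 18 * 662 = 11916; answer 11916
Step 4: Y3 = 11916; c = 7; remainder = value at the root: -6*(7)^3 - 4*(7)^2 + 9*(7)^1 + 2 = (-2058) + (-196) + (63) + (2) = -2189; answer -2189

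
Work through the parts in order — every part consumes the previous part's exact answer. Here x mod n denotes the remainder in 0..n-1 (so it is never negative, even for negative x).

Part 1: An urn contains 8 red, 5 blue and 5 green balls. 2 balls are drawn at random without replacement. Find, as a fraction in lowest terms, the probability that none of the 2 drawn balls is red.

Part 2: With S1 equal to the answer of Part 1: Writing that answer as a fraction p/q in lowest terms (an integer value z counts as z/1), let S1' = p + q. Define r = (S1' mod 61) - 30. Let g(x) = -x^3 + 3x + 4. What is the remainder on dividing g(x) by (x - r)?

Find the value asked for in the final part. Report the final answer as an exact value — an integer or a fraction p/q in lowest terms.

Part 1: total draws C(18,2) = 153; favorable C(10,2) = 45; P = 5/17; answer 5/17
Part 2: S1 = 5/17; threaded value p + q = 22; r = -8; remainder = value at the root: -1*(-8)^3 + 3*(-8)^1 + 4 = (512) + (-24) + (4) = 492; answer 492

492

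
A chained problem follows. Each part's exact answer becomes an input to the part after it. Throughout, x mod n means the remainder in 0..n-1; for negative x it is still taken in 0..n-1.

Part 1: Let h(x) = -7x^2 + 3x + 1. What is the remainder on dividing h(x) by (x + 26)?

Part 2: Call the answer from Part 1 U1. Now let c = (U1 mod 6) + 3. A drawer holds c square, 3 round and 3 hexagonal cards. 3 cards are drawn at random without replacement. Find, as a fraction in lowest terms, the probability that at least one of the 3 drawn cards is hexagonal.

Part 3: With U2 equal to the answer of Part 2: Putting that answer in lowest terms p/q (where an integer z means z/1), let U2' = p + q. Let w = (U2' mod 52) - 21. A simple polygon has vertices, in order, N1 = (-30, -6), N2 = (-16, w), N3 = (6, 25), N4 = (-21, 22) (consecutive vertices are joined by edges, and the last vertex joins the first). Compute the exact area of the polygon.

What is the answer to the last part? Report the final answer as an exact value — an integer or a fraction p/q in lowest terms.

Part 1: remainder = value at the root: -7*(-26)^2 + 3*(-26)^1 + 1 = (-4732) + (-78) + (1) = -4809; answer -4809
Part 2: U1 = -4809; c = 6; total draws C(12,3) = 220; complement C(9,3) = 84; favorable 220 - 84 = 136; P = 34/55; answer 34/55
Part 3: U2 = 34/55; threaded value p + q = 89; w = 16; cross terms: (-30*16 - -16*-6)=-576, (-16*25 - 6*16)=-496, (6*22 - -21*25)=657, (-21*-6 - -30*22)=786; twice the area = |371| = 371; area = 371/2; answer 371/2

371/2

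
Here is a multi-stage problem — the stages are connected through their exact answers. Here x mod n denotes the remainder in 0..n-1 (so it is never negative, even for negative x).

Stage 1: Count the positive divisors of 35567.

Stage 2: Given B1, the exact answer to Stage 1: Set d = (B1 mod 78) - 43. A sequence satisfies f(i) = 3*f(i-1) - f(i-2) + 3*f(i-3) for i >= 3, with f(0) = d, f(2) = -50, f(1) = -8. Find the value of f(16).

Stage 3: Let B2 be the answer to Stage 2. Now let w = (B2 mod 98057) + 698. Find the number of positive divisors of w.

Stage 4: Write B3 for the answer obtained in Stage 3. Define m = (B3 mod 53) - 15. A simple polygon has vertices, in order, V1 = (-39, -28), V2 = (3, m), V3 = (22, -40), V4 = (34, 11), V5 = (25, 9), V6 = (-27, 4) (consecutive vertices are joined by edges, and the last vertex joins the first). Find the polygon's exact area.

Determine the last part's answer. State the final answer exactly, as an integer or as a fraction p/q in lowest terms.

Stage 1: 35567 = 7 * 5081; number of divisors = (1+1) * (1+1) = 4; answer 4
Stage 2: B1 = 4; d = -39; f(3) = 3*(-50) - 1*(-8) + 3*(-39) = -259; iterating: f(3)=-259, f(4)=-751, f(5)=-2144, f(6)=-6458, f(7)=-19483, f(8)=-58423, f(9)=-175160, f(10)=-525506, f(11)=-1576627, f(12)=-4729855, f(13)=-14189456, f(14)=-42568394, f(15)=-127705291, f(16)=-383115847; answer -383115847
Stage 3: B2 = -383115847; w = 91607; 91607 = 101 * 907; number of divisors = (1+1) * (1+1) = 4; answer 4
Stage 4: B3 = 4; m = -11; cross terms: (-39*-11 - 3*-28)=513, (3*-40 - 22*-11)=122, (22*11 - 34*-40)=1602, (34*9 - 25*11)=31, (25*4 - -27*9)=343, (-27*-28 - -39*4)=912; twice the area = |3523| = 3523; area = 3523/2; answer 3523/2

3523/2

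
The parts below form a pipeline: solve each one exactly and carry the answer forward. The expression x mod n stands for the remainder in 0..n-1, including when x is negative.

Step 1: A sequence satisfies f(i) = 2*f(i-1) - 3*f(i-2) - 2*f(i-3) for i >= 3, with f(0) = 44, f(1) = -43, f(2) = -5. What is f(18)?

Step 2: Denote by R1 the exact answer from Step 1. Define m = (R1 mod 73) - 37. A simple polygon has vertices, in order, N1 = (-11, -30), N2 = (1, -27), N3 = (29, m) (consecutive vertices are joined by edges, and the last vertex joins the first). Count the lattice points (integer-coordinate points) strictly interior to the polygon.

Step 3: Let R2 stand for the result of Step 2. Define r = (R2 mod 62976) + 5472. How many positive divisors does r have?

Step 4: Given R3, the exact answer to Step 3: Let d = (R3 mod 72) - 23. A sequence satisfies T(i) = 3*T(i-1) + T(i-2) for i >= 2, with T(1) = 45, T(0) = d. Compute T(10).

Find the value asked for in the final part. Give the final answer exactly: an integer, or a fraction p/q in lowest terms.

Step 1: f(3) = 2*(-5) - 3*(-43) - 2*(44) = 31; iterating: f(3)=31, f(4)=163, f(5)=243, f(6)=-65, f(7)=-1185, f(8)=-2661, f(9)=-1637, f(10)=7079, f(11)=24391, f(12)=30819, f(13)=-25693, f(14)=-192625, f(15)=-369809, f(16)=-110357, f(17)=1273963, f(18)=3618615; answer 3618615
Step 2: R1 = 3618615; m = -32; cross terms: (-11*-27 - 1*-30)=327, (1*-32 - 29*-27)=751, (29*-30 - -11*-32)=-1222; twice the area = |-144| = 144; area = 72; boundary points = 3 + 1 + 2 = 6; strictly interior points = area - boundary/2 + 1 = 70; answer 70
Step 3: R2 = 70; r = 5542; 5542 = 2 * 17 * 163; number of divisors = (1+1) * (1+1) * (1+1) = 8; answer 8
Step 4: R3 = 8; d = -15; T(2) = 3*(45) + 1*(-15) = 120; iterating: T(2)=120, T(3)=405, T(4)=1335, T(5)=4410, T(6)=14565, T(7)=48105, T(8)=158880, T(9)=524745, T(10)=1733115; answer 1733115

1733115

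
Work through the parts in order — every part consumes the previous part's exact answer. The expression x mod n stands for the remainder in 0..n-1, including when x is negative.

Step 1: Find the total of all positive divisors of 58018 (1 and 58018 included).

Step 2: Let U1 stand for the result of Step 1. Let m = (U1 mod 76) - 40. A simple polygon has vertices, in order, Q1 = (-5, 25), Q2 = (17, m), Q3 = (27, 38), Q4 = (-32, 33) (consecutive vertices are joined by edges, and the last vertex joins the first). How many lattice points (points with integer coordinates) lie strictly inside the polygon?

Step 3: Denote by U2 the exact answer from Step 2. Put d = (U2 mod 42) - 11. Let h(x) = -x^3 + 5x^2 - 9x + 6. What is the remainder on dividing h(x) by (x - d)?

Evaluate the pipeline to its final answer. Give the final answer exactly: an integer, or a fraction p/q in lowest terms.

-155

Step 1: 58018 = 2 * 29009; sigma = (1 + 2) * (1 + 29009) = 3 * 29010 = 87030; answer 87030
Step 2: U1 = 87030; m = -30; cross terms: (-5*-30 - 17*25)=-275, (17*38 - 27*-30)=1456, (27*33 - -32*38)=2107, (-32*25 - -5*33)=-635; twice the area = |2653| = 2653; area = 2653/2; boundary points = 11 + 2 + 1 + 1 = 15; strictly interior points = area - boundary/2 + 1 = 1320; answer 1320
Step 3: U2 = 1320; d = 7; remainder = value at the root: -1*(7)^3 + 5*(7)^2 - 9*(7)^1 + 6 = (-343) + (245) + (-63) + (6) = -155; answer -155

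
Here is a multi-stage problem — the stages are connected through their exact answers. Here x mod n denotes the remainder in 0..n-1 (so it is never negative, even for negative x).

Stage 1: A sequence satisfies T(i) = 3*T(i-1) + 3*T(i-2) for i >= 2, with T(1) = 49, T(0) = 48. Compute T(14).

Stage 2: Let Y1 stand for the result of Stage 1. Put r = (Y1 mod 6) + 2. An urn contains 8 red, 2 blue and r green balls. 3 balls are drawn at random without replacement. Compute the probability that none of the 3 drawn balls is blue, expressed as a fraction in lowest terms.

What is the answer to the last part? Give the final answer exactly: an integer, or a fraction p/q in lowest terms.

22/35

Stage 1: T(2) = 3*(49) + 3*(48) = 291; iterating: T(2)=291, T(3)=1020, T(4)=3933, T(5)=14859, T(6)=56376, T(7)=213705, T(8)=810243, T(9)=3071844, T(10)=11646261, T(11)=44154315, T(12)=167401728, T(13)=634668129, T(14)=2406209571; answer 2406209571
Stage 2: Y1 = 2406209571; r = 5; total draws C(15,3) = 455; favorable C(13,3) = 286; P = 22/35; answer 22/35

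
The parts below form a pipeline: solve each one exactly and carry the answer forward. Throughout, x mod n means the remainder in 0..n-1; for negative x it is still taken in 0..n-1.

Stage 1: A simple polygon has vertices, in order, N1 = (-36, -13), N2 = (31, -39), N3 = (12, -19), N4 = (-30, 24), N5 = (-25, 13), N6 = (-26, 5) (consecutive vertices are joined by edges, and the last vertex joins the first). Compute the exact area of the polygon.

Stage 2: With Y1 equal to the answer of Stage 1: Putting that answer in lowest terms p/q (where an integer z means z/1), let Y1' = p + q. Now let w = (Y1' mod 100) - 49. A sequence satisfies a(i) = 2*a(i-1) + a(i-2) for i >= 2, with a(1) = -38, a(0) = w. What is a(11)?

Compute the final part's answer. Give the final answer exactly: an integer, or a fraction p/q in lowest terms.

Stage 1: cross terms: (-36*-39 - 31*-13)=1807, (31*-19 - 12*-39)=-121, (12*24 - -30*-19)=-282, (-30*13 - -25*24)=210, (-25*5 - -26*13)=213, (-26*-13 - -36*5)=518; twice the area = |2345| = 2345; area = 2345/2; answer 2345/2
Stage 2: Y1 = 2345/2; threaded value p + q = 2347; w = -2; a(2) = 2*(-38) + 1*(-2) = -78; iterating: a(2)=-78, a(3)=-194, a(4)=-466, a(5)=-1126, a(6)=-2718, a(7)=-6562, a(8)=-15842, a(9)=-38246, a(10)=-92334, a(11)=-222914; answer -222914

-222914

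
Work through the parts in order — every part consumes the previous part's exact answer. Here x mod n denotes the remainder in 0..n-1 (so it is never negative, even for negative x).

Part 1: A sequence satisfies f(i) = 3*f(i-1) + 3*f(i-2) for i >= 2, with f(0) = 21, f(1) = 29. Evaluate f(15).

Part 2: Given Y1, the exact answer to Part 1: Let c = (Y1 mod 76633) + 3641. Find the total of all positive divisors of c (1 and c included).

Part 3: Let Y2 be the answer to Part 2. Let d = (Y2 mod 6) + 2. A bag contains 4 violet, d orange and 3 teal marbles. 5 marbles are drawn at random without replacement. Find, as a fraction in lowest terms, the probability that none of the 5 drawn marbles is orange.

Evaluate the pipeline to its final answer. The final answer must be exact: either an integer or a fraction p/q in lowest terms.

1/6

Part 1: f(2) = 3*(29) + 3*(21) = 150; iterating: f(2)=150, f(3)=537, f(4)=2061, f(5)=7794, f(6)=29565, f(7)=112077, f(8)=424926, f(9)=1611009, f(10)=6107805, f(11)=23156442, f(12)=87792741, f(13)=332847549, f(14)=1261920870, f(15)=4784305257; answer 4784305257
Part 2: Y1 = 4784305257; c = 34075; 34075 = 5^2 * 29 * 47; sigma = (1 + 5 + 25) * (1 + 29) * (1 + 47) = 31 * 30 * 48 = 44640; answer 44640
Part 3: Y2 = 44640; d = 2; total draws C(9,5) = 126; favorable C(7,5) = 21; P = 1/6; answer 1/6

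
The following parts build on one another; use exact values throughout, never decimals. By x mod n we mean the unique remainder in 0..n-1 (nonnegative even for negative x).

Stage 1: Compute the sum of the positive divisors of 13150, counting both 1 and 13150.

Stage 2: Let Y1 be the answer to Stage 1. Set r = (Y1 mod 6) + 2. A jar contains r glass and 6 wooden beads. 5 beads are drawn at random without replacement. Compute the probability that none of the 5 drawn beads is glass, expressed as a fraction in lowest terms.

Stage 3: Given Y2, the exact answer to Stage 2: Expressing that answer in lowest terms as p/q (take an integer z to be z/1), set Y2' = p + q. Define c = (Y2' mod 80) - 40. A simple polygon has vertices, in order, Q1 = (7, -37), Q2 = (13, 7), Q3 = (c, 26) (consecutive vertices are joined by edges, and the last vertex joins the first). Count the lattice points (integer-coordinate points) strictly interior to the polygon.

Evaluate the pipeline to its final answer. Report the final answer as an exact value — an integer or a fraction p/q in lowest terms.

540

Stage 1: 13150 = 2 * 5^2 * 263; sigma = (1 + 2) * (1 + 5 + 25) * (1 + 263) = 3 * 31 * 264 = 24552; answer 24552
Stage 2: Y1 = 24552; r = 2; total draws C(8,5) = 56; favorable C(6,5) = 6; P = 3/28; answer 3/28
Stage 3: Y2 = 3/28; threaded value p + q = 31; c = -9; cross terms: (7*7 - 13*-37)=530, (13*26 - -9*7)=401, (-9*-37 - 7*26)=151; twice the area = |1082| = 1082; area = 541; boundary points = 2 + 1 + 1 = 4; strictly interior points = area - boundary/2 + 1 = 540; answer 540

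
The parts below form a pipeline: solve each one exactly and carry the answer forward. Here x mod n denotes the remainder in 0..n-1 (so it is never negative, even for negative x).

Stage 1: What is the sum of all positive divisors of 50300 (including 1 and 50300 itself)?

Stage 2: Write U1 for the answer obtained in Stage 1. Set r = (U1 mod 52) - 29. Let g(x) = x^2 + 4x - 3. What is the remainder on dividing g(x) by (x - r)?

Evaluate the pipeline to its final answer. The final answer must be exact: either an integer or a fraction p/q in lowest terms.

Stage 1: 50300 = 2^2 * 5^2 * 503; sigma = (1 + 2 + 4) * (1 + 5 + 25) * (1 + 503) = 7 * 31 * 504 = 109368; answer 109368
Stage 2: U1 = 109368; r = -17; remainder = value at the root: 1*(-17)^2 + 4*(-17)^1 - 3 = (289) + (-68) + (-3) = 218; answer 218

218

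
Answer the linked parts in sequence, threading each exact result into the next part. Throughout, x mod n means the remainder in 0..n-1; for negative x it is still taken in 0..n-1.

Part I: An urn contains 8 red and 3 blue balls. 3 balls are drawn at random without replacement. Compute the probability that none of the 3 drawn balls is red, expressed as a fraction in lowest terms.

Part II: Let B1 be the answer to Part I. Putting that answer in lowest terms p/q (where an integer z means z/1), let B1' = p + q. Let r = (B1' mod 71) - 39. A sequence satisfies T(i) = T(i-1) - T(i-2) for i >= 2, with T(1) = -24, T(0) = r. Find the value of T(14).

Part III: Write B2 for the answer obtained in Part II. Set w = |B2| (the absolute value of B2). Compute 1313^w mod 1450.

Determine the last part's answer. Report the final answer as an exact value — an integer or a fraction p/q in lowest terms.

Part I: total draws C(11,3) = 165; favorable C(3,3) = 1; P = 1/165; answer 1/165
Part II: B1 = 1/165; threaded value p + q = 166; r = -15; T(2) = 1*(-24) - 1*(-15) = -9; iterating: T(2)=-9, T(3)=15, T(4)=24, T(5)=9, T(6)=-15, T(7)=-24, T(8)=-9, T(9)=15, T(10)=24, T(11)=9, T(12)=-15, T(13)=-24, T(14)=-9; answer -9
Part III: B2 = -9; w = 9; squarings mod 1450: 1313^1=1313, 1313^2=1369, 1313^4=761, 1313^8=571; 1313^9 = 1313^1 * 1313^8 = 73 (mod 1450); answer 73

73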